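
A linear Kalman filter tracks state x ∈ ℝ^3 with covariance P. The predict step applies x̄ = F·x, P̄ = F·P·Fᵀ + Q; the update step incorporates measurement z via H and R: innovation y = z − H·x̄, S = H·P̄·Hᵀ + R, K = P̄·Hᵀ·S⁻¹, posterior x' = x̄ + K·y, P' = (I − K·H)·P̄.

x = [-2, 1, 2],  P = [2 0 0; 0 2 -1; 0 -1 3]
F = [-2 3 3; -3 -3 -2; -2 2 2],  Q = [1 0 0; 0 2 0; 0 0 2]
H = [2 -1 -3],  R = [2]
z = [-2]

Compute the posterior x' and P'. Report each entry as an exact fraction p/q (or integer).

x̄ = F·x = [13, -1, 10]
P̄ = F·P·Fᵀ + Q = [36 -9 26; -9 38 -2; 26 -2 22]
y = z − H·x̄ = [1]
S = H·P̄·Hᵀ + R = [94]
K = P̄·Hᵀ·S⁻¹ = [3/94; -25/47; -6/47]
x' = x̄ + K·y = [1225/94, -72/47, 464/47]
P' = (I − K·H)·P̄ = [3375/94 -348/47 1240/47; -348/47 536/47 -394/47; 1240/47 -394/47 962/47]

x' = [1225/94, -72/47, 464/47]
P' = [3375/94 -348/47 1240/47; -348/47 536/47 -394/47; 1240/47 -394/47 962/47]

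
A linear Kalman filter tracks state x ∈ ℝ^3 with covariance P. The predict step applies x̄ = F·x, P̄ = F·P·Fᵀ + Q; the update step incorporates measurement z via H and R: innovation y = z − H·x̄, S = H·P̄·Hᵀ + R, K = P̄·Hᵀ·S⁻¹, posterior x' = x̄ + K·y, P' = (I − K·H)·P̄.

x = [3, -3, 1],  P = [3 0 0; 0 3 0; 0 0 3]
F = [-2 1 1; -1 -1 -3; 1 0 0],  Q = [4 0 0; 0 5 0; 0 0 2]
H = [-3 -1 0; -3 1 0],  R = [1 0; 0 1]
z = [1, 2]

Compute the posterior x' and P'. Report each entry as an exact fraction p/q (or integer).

x' = [-15256/29273, 12437/29273, 7716/29273]
P' = [1622/29273 -6/29273 -498/29273; -6/29273 14438/29273 -1839/29273; -498/29273 -1839/29273 81547/29273]

x̄ = F·x = [-8, -3, 3]
P̄ = F·P·Fᵀ + Q = [22 -6 -6; -6 38 -3; -6 -3 5]
y = z − H·x̄ = [-26, -19]
S = H·P̄·Hᵀ + R = [201 160; 160 273]
K = P̄·Hᵀ·S⁻¹ = [-4860/29273 -4872/29273; -14420/29273 14456/29273; 3333/29273 -345/29273]
x' = x̄ + K·y = [-15256/29273, 12437/29273, 7716/29273]
P' = (I − K·H)·P̄ = [1622/29273 -6/29273 -498/29273; -6/29273 14438/29273 -1839/29273; -498/29273 -1839/29273 81547/29273]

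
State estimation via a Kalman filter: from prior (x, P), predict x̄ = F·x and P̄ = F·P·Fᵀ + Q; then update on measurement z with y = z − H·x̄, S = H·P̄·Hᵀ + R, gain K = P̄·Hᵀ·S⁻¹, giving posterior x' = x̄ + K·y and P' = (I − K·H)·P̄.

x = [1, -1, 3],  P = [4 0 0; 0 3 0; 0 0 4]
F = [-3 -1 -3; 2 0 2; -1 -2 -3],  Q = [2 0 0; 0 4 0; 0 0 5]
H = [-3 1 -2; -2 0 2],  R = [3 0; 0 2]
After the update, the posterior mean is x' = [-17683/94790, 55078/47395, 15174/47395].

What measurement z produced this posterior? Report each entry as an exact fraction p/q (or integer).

z = [1, 1]

x̄ = F·x = [-11, 8, -8]
P̄ = F·P·Fᵀ + Q = [77 -48 54; -48 36 -32; 54 -32 57]
S = H·P̄·Hᵀ + R = [2024 158; 158 106]
K = P̄·Hᵀ·S⁻¹ = [-16877/94790 -15979/94790; 5202/47395 6554/47395; -8399/47395 15202/47395]
x' − x̄ = [1025007/94790, -324082/47395, 394334/47395] = K·y
y = (KᵀK)⁻¹·Kᵀ·(x' − x̄) = [-56, -5]
z = y + H·x̄ = [-56, -5] + [57, 6] = [1, 1]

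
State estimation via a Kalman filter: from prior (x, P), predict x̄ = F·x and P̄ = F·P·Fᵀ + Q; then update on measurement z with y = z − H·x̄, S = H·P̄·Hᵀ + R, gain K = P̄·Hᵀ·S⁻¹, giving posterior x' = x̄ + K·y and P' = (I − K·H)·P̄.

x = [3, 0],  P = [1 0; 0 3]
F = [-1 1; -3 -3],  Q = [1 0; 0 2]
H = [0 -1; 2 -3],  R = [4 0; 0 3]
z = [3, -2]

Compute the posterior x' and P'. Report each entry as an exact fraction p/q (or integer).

x' = [-1943/413, -1055/413]
P' = [1011/413 604/413; 604/413 1460/1239]

x̄ = F·x = [-3, -9]
P̄ = F·P·Fᵀ + Q = [5 -6; -6 38]
y = z − H·x̄ = [-6, -23]
S = H·P̄·Hᵀ + R = [42 126; 126 437]
K = P̄·Hᵀ·S⁻¹ = [-151/413 10/59; -365/1239 -12/59]
x' = x̄ + K·y = [-1943/413, -1055/413]
P' = (I − K·H)·P̄ = [1011/413 604/413; 604/413 1460/1239]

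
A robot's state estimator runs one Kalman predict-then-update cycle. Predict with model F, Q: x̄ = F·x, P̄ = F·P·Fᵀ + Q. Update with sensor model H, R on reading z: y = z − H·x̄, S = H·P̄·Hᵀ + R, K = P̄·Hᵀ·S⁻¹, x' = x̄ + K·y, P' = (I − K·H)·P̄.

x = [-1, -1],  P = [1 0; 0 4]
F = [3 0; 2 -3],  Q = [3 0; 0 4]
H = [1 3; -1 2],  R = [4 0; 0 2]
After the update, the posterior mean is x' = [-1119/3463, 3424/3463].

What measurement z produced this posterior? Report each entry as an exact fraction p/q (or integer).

z = [3, 2]

x̄ = F·x = [-3, 1]
P̄ = F·P·Fᵀ + Q = [12 6; 6 44]
S = H·P̄·Hᵀ + R = [448 246; 246 166]
K = P̄·Hᵀ·S⁻¹ = [1245/3463 -1845/3463; 684/3463 697/3463]
x' − x̄ = [9270/3463, -39/3463] = K·y
y = (KᵀK)⁻¹·Kᵀ·(x' − x̄) = [3, -3]
z = y + H·x̄ = [3, -3] + [0, 5] = [3, 2]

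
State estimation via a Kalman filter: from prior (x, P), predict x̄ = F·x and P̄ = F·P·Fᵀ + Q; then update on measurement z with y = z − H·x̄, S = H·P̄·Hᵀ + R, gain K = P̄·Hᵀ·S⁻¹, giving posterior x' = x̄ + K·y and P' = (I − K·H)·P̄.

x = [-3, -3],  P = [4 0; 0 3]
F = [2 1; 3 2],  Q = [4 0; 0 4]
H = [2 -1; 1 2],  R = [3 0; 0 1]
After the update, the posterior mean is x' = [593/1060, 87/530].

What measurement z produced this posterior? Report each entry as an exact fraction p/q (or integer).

x̄ = F·x = [-9, -15]
P̄ = F·P·Fᵀ + Q = [23 30; 30 52]
S = H·P̄·Hᵀ + R = [27 32; 32 352]
K = P̄·Hᵀ·S⁻¹ = [93/265 1729/8480; -46/265 1681/4240]
x' − x̄ = [10133/1060, 8037/530] = K·y
y = (KᵀK)⁻¹·Kᵀ·(x' − x̄) = [4, 40]
z = y + H·x̄ = [4, 40] + [-3, -39] = [1, 1]

z = [1, 1]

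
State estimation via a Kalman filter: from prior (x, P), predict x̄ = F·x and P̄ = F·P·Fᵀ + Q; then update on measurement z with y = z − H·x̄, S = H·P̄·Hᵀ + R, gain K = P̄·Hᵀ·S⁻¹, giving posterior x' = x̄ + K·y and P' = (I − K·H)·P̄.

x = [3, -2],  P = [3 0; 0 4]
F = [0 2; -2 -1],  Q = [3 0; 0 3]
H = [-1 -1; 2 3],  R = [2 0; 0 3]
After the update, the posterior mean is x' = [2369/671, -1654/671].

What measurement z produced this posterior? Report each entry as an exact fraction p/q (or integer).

x̄ = F·x = [-4, -4]
P̄ = F·P·Fᵀ + Q = [19 -8; -8 19]
S = H·P̄·Hᵀ + R = [24 -55; -55 154]
K = P̄·Hᵀ·S⁻¹ = [-84/61 -269/671; 51/61 379/671]
x' − x̄ = [5053/671, 1030/671] = K·y
y = (KᵀK)⁻¹·Kᵀ·(x' − x̄) = [-11, 19]
z = y + H·x̄ = [-11, 19] + [8, -20] = [-3, -1]

z = [-3, -1]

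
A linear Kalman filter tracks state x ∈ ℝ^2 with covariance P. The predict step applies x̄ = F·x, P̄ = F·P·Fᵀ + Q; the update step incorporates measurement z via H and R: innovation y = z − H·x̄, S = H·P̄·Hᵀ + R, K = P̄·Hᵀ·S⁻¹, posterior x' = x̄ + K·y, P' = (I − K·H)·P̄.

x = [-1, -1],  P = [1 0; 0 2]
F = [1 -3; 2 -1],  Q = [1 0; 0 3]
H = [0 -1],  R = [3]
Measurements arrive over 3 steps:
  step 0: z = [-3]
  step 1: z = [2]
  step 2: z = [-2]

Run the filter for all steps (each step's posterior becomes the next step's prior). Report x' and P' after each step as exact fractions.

step 0: x̄ = F·x = [2, -1]
step 0: P̄ = F·P·Fᵀ + Q = [20 8; 8 9]
step 0: y = z − H·x̄ = [-4]
step 0: S = H·P̄·Hᵀ + R = [12]
step 0: K = P̄·Hᵀ·S⁻¹ = [-2/3; -3/4]
step 0: x' = x̄ + K·y = [14/3, 2]
step 0: P' = (I − K·H)·P̄ = [44/3 2; 2 9/4]
step 1: x̄ = F·x = [-4/3, 22/3]
step 1: P̄ = F·P·Fᵀ + Q = [287/12 265/12; 265/12 671/12]
step 1: y = z − H·x̄ = [28/3]
step 1: S = H·P̄·Hᵀ + R = [707/12]
step 1: K = P̄·Hᵀ·S⁻¹ = [-265/707; -671/707]
step 1: x' = x̄ + K·y = [-488/101, -154/101]
step 1: P' = (I − K·H)·P̄ = [11057/707 795/707; 795/707 2013/707]
step 2: x̄ = F·x = [-26/101, -822/101]
step 2: P̄ = F·P·Fᵀ + Q = [25111/707 22588/707; 22588/707 45182/707]
step 2: y = z − H·x̄ = [-1024/101]
step 2: S = H·P̄·Hᵀ + R = [47303/707]
step 2: K = P̄·Hᵀ·S⁻¹ = [-22588/47303; -45182/47303]
step 2: x' = x̄ + K·y = [216834/47303, 73102/47303]
step 2: P' = (I − K·H)·P̄ = [958427/47303 67764/47303; 67764/47303 135546/47303]

step 0: x' = [14/3, 2], P' = [44/3 2; 2 9/4]
step 1: x' = [-488/101, -154/101], P' = [11057/707 795/707; 795/707 2013/707]
step 2: x' = [216834/47303, 73102/47303], P' = [958427/47303 67764/47303; 67764/47303 135546/47303]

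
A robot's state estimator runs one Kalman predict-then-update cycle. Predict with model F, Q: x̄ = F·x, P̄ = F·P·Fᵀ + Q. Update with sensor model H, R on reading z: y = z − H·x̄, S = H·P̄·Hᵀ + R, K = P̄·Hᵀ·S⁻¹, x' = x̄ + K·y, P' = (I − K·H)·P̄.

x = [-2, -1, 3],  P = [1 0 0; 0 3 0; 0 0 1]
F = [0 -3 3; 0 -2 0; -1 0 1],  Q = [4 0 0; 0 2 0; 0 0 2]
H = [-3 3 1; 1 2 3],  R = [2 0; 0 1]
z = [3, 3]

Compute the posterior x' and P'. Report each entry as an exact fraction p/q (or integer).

x' = [-8522/3841, -9398/3841, 39065/11523]
P' = [15141/7682 9896/3841 -17539/7682; 9896/3841 14290/3841 -12510/3841; -17539/7682 -12510/3841 68159/23046]

x̄ = F·x = [12, 2, 5]
P̄ = F·P·Fᵀ + Q = [40 18 3; 18 14 0; 3 0 4]
y = z − H·x̄ = [28, -28]
S = H·P̄·Hᵀ + R = [150 -102; -102 223]
K = P̄·Hᵀ·S⁻¹ = [-1793/7682 1054/3841; 336/3841 946/3841; 415/23046 290/3841]
x' = x̄ + K·y = [-8522/3841, -9398/3841, 39065/11523]
P' = (I − K·H)·P̄ = [15141/7682 9896/3841 -17539/7682; 9896/3841 14290/3841 -12510/3841; -17539/7682 -12510/3841 68159/23046]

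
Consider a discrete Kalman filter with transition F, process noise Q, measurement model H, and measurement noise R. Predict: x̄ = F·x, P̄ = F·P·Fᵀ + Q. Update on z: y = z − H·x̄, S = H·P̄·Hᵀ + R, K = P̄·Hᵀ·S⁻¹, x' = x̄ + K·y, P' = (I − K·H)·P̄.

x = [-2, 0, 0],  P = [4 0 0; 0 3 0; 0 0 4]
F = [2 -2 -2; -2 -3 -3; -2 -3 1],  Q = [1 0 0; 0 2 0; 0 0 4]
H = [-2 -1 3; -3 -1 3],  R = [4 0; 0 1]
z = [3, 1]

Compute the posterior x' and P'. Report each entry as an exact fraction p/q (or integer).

x' = [2411/1880, 34361/4700, 4816/1175]
P' = [1403/376 3617/940 1117/235; 3617/940 153817/2350 29879/1175; 1117/235 29879/1175 15271/1175]

x̄ = F·x = [-4, 4, 4]
P̄ = F·P·Fᵀ + Q = [45 26 -6; 26 81 31; -6 31 51]
y = z − H·x̄ = [-13, -19]
S = H·P̄·Hᵀ + R = [714 844; 844 1024]
K = P̄·Hᵀ·S⁻¹ = [693/940 -1471/1880; 1843/2350 -3341/4700; 1191/1175 -821/1175]
x' = x̄ + K·y = [2411/1880, 34361/4700, 4816/1175]
P' = (I − K·H)·P̄ = [1403/376 3617/940 1117/235; 3617/940 153817/2350 29879/1175; 1117/235 29879/1175 15271/1175]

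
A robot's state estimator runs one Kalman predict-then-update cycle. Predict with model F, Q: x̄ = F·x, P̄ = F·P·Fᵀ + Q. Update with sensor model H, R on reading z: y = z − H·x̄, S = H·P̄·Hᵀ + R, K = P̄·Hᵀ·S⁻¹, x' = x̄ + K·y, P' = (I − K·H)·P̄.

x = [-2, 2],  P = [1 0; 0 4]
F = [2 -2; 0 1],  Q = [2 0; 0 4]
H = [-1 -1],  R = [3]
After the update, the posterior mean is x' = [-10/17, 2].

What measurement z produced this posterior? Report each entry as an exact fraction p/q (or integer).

x̄ = F·x = [-8, 2]
P̄ = F·P·Fᵀ + Q = [22 -8; -8 8]
S = H·P̄·Hᵀ + R = [17]
K = P̄·Hᵀ·S⁻¹ = [-14/17; 0]
x' − x̄ = [126/17, 0] = K·y
y = (KᵀK)⁻¹·Kᵀ·(x' − x̄) = [-9]
z = y + H·x̄ = [-9] + [6] = [-3]

z = [-3]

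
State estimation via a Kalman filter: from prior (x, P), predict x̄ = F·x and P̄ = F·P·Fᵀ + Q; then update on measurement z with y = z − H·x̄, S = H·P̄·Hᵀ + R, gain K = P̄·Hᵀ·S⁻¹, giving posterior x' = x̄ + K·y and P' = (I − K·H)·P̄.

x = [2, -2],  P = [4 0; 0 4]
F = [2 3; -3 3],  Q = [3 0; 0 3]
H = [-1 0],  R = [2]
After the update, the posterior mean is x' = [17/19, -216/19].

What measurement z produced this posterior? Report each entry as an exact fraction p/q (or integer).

x̄ = F·x = [-2, -12]
P̄ = F·P·Fᵀ + Q = [55 12; 12 75]
S = H·P̄·Hᵀ + R = [57]
K = P̄·Hᵀ·S⁻¹ = [-55/57; -4/19]
x' − x̄ = [55/19, 12/19] = K·y
y = (KᵀK)⁻¹·Kᵀ·(x' − x̄) = [-3]
z = y + H·x̄ = [-3] + [2] = [-1]

z = [-1]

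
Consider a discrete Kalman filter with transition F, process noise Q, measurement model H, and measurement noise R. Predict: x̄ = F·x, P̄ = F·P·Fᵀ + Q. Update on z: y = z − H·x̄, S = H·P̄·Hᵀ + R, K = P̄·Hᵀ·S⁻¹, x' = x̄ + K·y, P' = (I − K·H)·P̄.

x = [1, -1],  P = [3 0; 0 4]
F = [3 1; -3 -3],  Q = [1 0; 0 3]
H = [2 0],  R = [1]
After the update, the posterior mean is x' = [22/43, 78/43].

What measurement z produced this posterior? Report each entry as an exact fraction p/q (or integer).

z = [1]

x̄ = F·x = [2, 0]
P̄ = F·P·Fᵀ + Q = [32 -39; -39 66]
S = H·P̄·Hᵀ + R = [129]
K = P̄·Hᵀ·S⁻¹ = [64/129; -26/43]
x' − x̄ = [-64/43, 78/43] = K·y
y = (KᵀK)⁻¹·Kᵀ·(x' − x̄) = [-3]
z = y + H·x̄ = [-3] + [4] = [1]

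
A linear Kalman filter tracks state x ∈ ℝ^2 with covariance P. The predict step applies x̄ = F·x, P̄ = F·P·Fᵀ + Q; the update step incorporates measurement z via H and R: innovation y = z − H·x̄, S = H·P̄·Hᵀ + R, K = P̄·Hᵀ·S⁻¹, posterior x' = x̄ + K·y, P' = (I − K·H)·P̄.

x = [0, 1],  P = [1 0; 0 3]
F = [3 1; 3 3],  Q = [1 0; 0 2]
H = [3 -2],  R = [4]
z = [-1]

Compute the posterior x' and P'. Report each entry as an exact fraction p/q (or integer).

x̄ = F·x = [1, 3]
P̄ = F·P·Fᵀ + Q = [13 18; 18 38]
y = z − H·x̄ = [2]
S = H·P̄·Hᵀ + R = [57]
K = P̄·Hᵀ·S⁻¹ = [1/19; -22/57]
x' = x̄ + K·y = [21/19, 127/57]
P' = (I − K·H)·P̄ = [244/19 364/19; 364/19 1682/57]

x' = [21/19, 127/57]
P' = [244/19 364/19; 364/19 1682/57]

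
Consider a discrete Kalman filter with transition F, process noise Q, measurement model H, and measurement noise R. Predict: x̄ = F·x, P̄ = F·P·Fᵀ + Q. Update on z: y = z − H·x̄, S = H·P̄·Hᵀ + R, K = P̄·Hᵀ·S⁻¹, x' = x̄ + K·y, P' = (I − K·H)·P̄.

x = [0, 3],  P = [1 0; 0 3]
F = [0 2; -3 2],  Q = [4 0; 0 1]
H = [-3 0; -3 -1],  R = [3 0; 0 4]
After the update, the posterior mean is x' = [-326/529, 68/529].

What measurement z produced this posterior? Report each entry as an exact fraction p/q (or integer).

x̄ = F·x = [6, 6]
P̄ = F·P·Fᵀ + Q = [16 12; 12 22]
S = H·P̄·Hᵀ + R = [147 180; 180 242]
K = P̄·Hᵀ·S⁻¹ = [-136/529 -30/529; 288/529 -341/529]
x' − x̄ = [-3500/529, -3106/529] = K·y
y = (KᵀK)⁻¹·Kᵀ·(x' − x̄) = [20, 26]
z = y + H·x̄ = [20, 26] + [-18, -24] = [2, 2]

z = [2, 2]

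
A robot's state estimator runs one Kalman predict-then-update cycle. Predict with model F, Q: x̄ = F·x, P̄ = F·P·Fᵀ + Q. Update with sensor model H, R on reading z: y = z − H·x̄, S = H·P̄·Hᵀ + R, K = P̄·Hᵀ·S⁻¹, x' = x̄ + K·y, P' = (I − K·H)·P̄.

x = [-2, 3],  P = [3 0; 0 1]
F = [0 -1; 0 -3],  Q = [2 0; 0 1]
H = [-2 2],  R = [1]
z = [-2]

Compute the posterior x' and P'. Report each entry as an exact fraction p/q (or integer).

x' = [-3, -121/29]
P' = [3 3; 3 94/29]

x̄ = F·x = [-3, -9]
P̄ = F·P·Fᵀ + Q = [3 3; 3 10]
y = z − H·x̄ = [10]
S = H·P̄·Hᵀ + R = [29]
K = P̄·Hᵀ·S⁻¹ = [0; 14/29]
x' = x̄ + K·y = [-3, -121/29]
P' = (I − K·H)·P̄ = [3 3; 3 94/29]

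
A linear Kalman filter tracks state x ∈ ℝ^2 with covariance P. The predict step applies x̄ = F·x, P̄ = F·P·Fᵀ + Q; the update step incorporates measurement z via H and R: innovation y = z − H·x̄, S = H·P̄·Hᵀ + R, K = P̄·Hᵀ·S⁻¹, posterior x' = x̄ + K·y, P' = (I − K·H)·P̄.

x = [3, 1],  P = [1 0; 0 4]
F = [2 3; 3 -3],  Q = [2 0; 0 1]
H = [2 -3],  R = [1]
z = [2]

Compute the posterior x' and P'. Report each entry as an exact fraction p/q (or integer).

x' = [8835/943, 5262/943]
P' = [9330/943 6162/943; 6162/943 4174/943]

x̄ = F·x = [9, 6]
P̄ = F·P·Fᵀ + Q = [42 -30; -30 46]
y = z − H·x̄ = [2]
S = H·P̄·Hᵀ + R = [943]
K = P̄·Hᵀ·S⁻¹ = [174/943; -198/943]
x' = x̄ + K·y = [8835/943, 5262/943]
P' = (I − K·H)·P̄ = [9330/943 6162/943; 6162/943 4174/943]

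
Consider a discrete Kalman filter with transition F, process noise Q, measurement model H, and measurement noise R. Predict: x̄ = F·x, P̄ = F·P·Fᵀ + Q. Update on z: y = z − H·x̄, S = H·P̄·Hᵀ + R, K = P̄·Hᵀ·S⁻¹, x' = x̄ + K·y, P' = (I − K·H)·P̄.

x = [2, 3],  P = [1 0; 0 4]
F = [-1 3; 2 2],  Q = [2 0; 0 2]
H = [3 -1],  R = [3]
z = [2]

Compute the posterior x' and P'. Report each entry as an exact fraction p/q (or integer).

x' = [853/244, 511/61]
P' = [491/244 297/61; 297/61 858/61]

x̄ = F·x = [7, 10]
P̄ = F·P·Fᵀ + Q = [39 22; 22 22]
y = z − H·x̄ = [-9]
S = H·P̄·Hᵀ + R = [244]
K = P̄·Hᵀ·S⁻¹ = [95/244; 11/61]
x' = x̄ + K·y = [853/244, 511/61]
P' = (I − K·H)·P̄ = [491/244 297/61; 297/61 858/61]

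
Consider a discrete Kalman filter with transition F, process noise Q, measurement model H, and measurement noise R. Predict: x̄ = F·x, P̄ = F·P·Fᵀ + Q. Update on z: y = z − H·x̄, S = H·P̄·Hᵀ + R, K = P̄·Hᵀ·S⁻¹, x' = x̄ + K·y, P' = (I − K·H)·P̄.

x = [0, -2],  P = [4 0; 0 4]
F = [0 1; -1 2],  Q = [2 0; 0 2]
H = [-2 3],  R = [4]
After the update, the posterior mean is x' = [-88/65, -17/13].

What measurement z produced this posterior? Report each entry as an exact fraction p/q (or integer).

z = [-1]

x̄ = F·x = [-2, -4]
P̄ = F·P·Fᵀ + Q = [6 8; 8 22]
S = H·P̄·Hᵀ + R = [130]
K = P̄·Hᵀ·S⁻¹ = [6/65; 5/13]
x' − x̄ = [42/65, 35/13] = K·y
y = (KᵀK)⁻¹·Kᵀ·(x' − x̄) = [7]
z = y + H·x̄ = [7] + [-8] = [-1]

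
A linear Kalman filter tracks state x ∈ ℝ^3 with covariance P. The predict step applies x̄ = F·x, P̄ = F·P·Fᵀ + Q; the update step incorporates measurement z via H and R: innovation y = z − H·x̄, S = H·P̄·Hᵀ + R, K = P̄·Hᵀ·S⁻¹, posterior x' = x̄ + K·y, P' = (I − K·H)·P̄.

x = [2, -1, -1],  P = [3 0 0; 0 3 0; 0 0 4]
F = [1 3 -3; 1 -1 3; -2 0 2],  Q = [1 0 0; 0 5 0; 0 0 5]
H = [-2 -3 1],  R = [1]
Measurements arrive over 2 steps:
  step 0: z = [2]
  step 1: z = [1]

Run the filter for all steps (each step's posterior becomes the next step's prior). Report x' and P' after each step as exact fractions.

step 0: x' = [10/233, -468/233, -930/233], P' = [14167/233 -11268/233 -5508/233; -11268/233 9430/233 5715/233; -5508/233 5715/233 6168/233]
step 1: x' = [480123/93986, -375509/46993, -1198145/93986], P' = [17497015/281958 -10443734/140979 -9213271/93986; -10443734/140979 13081790/140979 6108885/46993; -9213271/93986 6108885/46993 18277223/93986]

step 0: x̄ = F·x = [2, 0, -6]
step 0: P̄ = F·P·Fᵀ + Q = [67 -42 -30; -42 47 18; -30 18 33]
step 0: y = z − H·x̄ = [12]
step 0: S = H·P̄·Hᵀ + R = [233]
step 0: K = P̄·Hᵀ·S⁻¹ = [-38/233; -39/233; 39/233]
step 0: x' = x̄ + K·y = [10/233, -468/233, -930/233]
step 0: P' = (I − K·H)·P̄ = [14167/233 -11268/233 -5508/233; -11268/233 9430/233 5715/233; -5508/233 5715/233 6168/233]
step 1: x̄ = F·x = [1396/233, -2312/233, -1880/233]
step 1: P̄ = F·P·Fᵀ + Q = [17352/233 -23591/233 -7508/233; -23591/233 35472/233 -3260/233; -7508/233 -3260/233 126569/233]
step 1: y = z − H·x̄ = [-2031/233]
step 1: S = H·P̄·Hᵀ + R = [281958/233]
step 1: K = P̄·Hᵀ·S⁻¹ = [28561/281958; -31247/140979; 50455/93986]
step 1: x' = x̄ + K·y = [480123/93986, -375509/46993, -1198145/93986]
step 1: P' = (I − K·H)·P̄ = [17497015/281958 -10443734/140979 -9213271/93986; -10443734/140979 13081790/140979 6108885/46993; -9213271/93986 6108885/46993 18277223/93986]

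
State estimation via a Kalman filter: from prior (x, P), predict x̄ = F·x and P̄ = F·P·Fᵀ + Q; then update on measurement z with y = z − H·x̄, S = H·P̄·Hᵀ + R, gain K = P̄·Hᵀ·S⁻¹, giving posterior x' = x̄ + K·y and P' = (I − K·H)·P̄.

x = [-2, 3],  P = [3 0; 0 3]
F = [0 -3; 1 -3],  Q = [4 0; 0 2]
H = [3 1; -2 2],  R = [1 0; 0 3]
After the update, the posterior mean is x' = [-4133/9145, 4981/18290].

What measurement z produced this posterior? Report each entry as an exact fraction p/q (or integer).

z = [-1, 2]

x̄ = F·x = [-9, -11]
P̄ = F·P·Fᵀ + Q = [31 27; 27 32]
S = H·P̄·Hᵀ + R = [474 -14; -14 39]
K = P̄·Hᵀ·S⁻¹ = [2284/9145 -1056/9145; 4547/18290 3161/9145]
x' − x̄ = [78172/9145, 206171/18290] = K·y
y = (KᵀK)⁻¹·Kᵀ·(x' − x̄) = [37, 6]
z = y + H·x̄ = [37, 6] + [-38, -4] = [-1, 2]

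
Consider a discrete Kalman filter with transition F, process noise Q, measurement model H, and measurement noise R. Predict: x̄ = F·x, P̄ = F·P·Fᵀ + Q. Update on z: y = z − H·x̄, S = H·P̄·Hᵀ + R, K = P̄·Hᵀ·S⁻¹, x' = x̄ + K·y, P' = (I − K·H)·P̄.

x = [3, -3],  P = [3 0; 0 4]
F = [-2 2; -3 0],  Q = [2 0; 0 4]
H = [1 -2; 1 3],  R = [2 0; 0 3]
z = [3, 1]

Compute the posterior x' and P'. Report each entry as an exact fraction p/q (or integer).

x̄ = F·x = [-12, -9]
P̄ = F·P·Fᵀ + Q = [30 18; 18 31]
y = z − H·x̄ = [-3, 40]
S = H·P̄·Hᵀ + R = [84 -138; -138 420]
K = P̄·Hᵀ·S⁻¹ = [252/451 173/451; -527/2706 271/1353]
x' = x̄ + K·y = [752/451, -1093/2706]
P' = (I − K·H)·P̄ = [510/451 3/451; 3/451 268/1353]

x' = [752/451, -1093/2706]
P' = [510/451 3/451; 3/451 268/1353]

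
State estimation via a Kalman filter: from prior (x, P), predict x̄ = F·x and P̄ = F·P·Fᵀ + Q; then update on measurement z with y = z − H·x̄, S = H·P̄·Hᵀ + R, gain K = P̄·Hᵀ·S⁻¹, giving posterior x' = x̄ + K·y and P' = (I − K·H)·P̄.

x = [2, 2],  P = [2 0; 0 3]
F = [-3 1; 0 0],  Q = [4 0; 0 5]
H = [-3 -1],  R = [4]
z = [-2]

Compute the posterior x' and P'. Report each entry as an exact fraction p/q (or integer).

x' = [19/39, 35/117]
P' = [25/26 -125/78; -125/78 1145/234]

x̄ = F·x = [-4, 0]
P̄ = F·P·Fᵀ + Q = [25 0; 0 5]
y = z − H·x̄ = [-14]
S = H·P̄·Hᵀ + R = [234]
K = P̄·Hᵀ·S⁻¹ = [-25/78; -5/234]
x' = x̄ + K·y = [19/39, 35/117]
P' = (I − K·H)·P̄ = [25/26 -125/78; -125/78 1145/234]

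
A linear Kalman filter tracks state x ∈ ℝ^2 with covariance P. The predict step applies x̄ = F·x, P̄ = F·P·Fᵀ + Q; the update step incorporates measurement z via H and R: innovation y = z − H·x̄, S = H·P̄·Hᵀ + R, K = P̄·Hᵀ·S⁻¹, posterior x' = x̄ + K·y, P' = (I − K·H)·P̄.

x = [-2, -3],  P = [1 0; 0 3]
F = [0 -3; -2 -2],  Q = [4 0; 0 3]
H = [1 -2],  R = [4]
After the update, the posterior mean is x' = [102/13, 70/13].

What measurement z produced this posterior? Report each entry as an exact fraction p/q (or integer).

z = [-2]

x̄ = F·x = [9, 10]
P̄ = F·P·Fᵀ + Q = [31 18; 18 19]
S = H·P̄·Hᵀ + R = [39]
K = P̄·Hᵀ·S⁻¹ = [-5/39; -20/39]
x' − x̄ = [-15/13, -60/13] = K·y
y = (KᵀK)⁻¹·Kᵀ·(x' − x̄) = [9]
z = y + H·x̄ = [9] + [-11] = [-2]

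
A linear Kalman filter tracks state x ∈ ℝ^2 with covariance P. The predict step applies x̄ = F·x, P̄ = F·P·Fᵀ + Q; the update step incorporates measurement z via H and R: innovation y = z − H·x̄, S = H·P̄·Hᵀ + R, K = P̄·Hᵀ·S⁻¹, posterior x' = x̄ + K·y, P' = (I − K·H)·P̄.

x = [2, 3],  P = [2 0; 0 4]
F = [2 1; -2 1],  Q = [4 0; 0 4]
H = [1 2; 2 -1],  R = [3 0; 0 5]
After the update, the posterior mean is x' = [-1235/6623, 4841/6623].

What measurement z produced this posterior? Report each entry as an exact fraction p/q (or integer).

z = [1, -2]

x̄ = F·x = [7, -1]
P̄ = F·P·Fᵀ + Q = [16 -4; -4 16]
S = H·P̄·Hᵀ + R = [67 -12; -12 101]
K = P̄·Hᵀ·S⁻¹ = [1240/6623 2508/6623; 2540/6623 -1272/6623]
x' − x̄ = [-47596/6623, 11464/6623] = K·y
y = (KᵀK)⁻¹·Kᵀ·(x' − x̄) = [-4, -17]
z = y + H·x̄ = [-4, -17] + [5, 15] = [1, -2]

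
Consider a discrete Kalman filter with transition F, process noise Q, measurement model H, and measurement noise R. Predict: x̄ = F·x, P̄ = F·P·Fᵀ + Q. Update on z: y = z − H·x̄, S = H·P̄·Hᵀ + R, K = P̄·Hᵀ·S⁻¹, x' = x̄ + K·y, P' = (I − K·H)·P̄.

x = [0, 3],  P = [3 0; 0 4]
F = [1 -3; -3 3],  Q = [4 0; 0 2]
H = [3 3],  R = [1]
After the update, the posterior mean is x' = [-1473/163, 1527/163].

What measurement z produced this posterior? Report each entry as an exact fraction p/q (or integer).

z = [1]

x̄ = F·x = [-9, 9]
P̄ = F·P·Fᵀ + Q = [43 -45; -45 65]
S = H·P̄·Hᵀ + R = [163]
K = P̄·Hᵀ·S⁻¹ = [-6/163; 60/163]
x' − x̄ = [-6/163, 60/163] = K·y
y = (KᵀK)⁻¹·Kᵀ·(x' − x̄) = [1]
z = y + H·x̄ = [1] + [0] = [1]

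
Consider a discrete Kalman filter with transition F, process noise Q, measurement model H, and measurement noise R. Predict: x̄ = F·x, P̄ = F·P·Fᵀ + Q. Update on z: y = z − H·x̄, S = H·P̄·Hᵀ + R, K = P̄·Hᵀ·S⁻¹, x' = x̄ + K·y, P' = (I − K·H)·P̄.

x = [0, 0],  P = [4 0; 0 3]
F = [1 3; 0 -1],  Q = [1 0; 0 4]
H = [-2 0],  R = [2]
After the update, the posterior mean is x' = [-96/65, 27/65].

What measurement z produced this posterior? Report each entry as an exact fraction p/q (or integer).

x̄ = F·x = [0, 0]
P̄ = F·P·Fᵀ + Q = [32 -9; -9 7]
S = H·P̄·Hᵀ + R = [130]
K = P̄·Hᵀ·S⁻¹ = [-32/65; 9/65]
x' − x̄ = [-96/65, 27/65] = K·y
y = (KᵀK)⁻¹·Kᵀ·(x' − x̄) = [3]
z = y + H·x̄ = [3] + [0] = [3]

z = [3]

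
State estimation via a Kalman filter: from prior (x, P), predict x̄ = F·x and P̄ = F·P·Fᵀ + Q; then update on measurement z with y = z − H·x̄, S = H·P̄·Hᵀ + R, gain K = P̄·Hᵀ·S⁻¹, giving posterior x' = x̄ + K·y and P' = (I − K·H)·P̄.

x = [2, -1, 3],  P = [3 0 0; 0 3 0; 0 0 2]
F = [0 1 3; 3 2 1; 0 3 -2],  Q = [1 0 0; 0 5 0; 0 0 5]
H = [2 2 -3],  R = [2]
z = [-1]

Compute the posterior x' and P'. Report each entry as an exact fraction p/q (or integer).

x̄ = F·x = [8, 7, -9]
P̄ = F·P·Fᵀ + Q = [22 12 -3; 12 46 14; -3 14 40]
y = z − H·x̄ = [-58]
S = H·P̄·Hᵀ + R = [598]
K = P̄·Hᵀ·S⁻¹ = [77/598; 37/299; -49/299]
x' = x̄ + K·y = [159/299, -53/299, 151/299]
P' = (I − K·H)·P̄ = [7227/598 739/299 2876/299; 739/299 11016/299 7812/299; 2876/299 7812/299 7158/299]

x' = [159/299, -53/299, 151/299]
P' = [7227/598 739/299 2876/299; 739/299 11016/299 7812/299; 2876/299 7812/299 7158/299]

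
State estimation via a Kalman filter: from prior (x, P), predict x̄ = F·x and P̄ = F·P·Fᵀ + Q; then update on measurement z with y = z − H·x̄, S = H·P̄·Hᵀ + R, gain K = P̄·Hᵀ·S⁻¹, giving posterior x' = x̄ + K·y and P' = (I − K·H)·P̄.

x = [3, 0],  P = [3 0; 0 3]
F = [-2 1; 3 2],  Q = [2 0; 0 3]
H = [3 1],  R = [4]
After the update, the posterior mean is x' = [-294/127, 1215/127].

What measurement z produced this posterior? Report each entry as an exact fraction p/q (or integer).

x̄ = F·x = [-6, 9]
P̄ = F·P·Fᵀ + Q = [17 -12; -12 42]
S = H·P̄·Hᵀ + R = [127]
K = P̄·Hᵀ·S⁻¹ = [39/127; 6/127]
x' − x̄ = [468/127, 72/127] = K·y
y = (KᵀK)⁻¹·Kᵀ·(x' − x̄) = [12]
z = y + H·x̄ = [12] + [-9] = [3]

z = [3]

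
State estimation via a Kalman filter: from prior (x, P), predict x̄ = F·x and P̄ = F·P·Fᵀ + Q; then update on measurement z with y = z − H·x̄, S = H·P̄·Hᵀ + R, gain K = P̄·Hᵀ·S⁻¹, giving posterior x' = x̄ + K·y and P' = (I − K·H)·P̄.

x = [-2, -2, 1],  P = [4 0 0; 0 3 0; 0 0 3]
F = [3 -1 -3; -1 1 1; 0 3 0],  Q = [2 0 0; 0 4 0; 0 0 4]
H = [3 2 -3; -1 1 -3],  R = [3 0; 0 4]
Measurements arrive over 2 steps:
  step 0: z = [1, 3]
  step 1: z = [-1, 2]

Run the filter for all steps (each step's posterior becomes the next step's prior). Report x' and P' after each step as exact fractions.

step 0: x̄ = F·x = [-7, 1, -6]
step 0: P̄ = F·P·Fᵀ + Q = [68 -24 -9; -24 14 9; -9 9 31]
step 0: y = z − H·x̄ = [2, -23]
step 0: S = H·P̄·Hᵀ + R = [716 52; 52 305]
step 0: K = P̄·Hᵀ·S⁻¹ = [59195/215676 -14014/53919; -7409/71892 964/17973; -4535/35946 -4033/17973]
step 0: x' = x̄ + K·y = [-17009/35946, -5269/11982, -6538/5991]
step 0: P' = (I − K·H)·P̄ = [189643/215676 -118921/71892 -17899/35946; -118921/71892 146011/23964 30085/11982; -17899/35946 30085/11982 7801/5991]
step 1: x̄ = F·x = [13744/5991, -19013/17973, -5269/3994]
step 1: P̄ = F·P·Fᵀ + Q = [369517/5991 -580256/17973 -222721/3994; -580256/17973 1164664/53919 184366/5991; -222721/3994 184366/5991 469985/7988]
step 1: y = z − H·x̄ = [-349549/35946, 50119/35946]
step 1: S = H·P̄·Hᵀ + R = [306493351/215676 89079779/215676; 89079779/215676 34971811/215676]
step 1: K = P̄·Hᵀ·S⁻¹ = [3531364612/12905564445 -3158834258/12905564445; -560376184/4301854815 407661776/4301854815; -123751384/860370963 -162172699/860370963]
step 1: x' = x̄ + K·y = [-1827508577/2581112889, 293374529/860370963, -157748078/860370963]
step 1: P' = (I − K·H)·P̄ = [11451241406/12905564445 -7525178252/4301854815 -475365314/860370963; -7525178252/4301854815 8929645784/1433951605 726299300/286790321; -475365314/860370963 726299300/286790321 366994890/286790321]

step 0: x' = [-17009/35946, -5269/11982, -6538/5991], P' = [189643/215676 -118921/71892 -17899/35946; -118921/71892 146011/23964 30085/11982; -17899/35946 30085/11982 7801/5991]
step 1: x' = [-1827508577/2581112889, 293374529/860370963, -157748078/860370963], P' = [11451241406/12905564445 -7525178252/4301854815 -475365314/860370963; -7525178252/4301854815 8929645784/1433951605 726299300/286790321; -475365314/860370963 726299300/286790321 366994890/286790321]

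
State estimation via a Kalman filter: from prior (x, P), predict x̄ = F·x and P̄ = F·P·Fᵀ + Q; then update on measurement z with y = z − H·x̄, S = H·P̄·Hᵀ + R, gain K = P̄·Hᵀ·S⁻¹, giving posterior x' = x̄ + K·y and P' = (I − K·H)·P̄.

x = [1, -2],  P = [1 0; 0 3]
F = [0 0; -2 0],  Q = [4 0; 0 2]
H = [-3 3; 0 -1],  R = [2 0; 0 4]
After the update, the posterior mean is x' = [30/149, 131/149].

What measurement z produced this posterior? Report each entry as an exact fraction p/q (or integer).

z = [2, -3]

x̄ = F·x = [0, -2]
P̄ = F·P·Fᵀ + Q = [4 0; 0 6]
S = H·P̄·Hᵀ + R = [92 -18; -18 10]
K = P̄·Hᵀ·S⁻¹ = [-30/149 -54/149; 18/149 -57/149]
x' − x̄ = [30/149, 429/149] = K·y
y = (KᵀK)⁻¹·Kᵀ·(x' − x̄) = [8, -5]
z = y + H·x̄ = [8, -5] + [-6, 2] = [2, -3]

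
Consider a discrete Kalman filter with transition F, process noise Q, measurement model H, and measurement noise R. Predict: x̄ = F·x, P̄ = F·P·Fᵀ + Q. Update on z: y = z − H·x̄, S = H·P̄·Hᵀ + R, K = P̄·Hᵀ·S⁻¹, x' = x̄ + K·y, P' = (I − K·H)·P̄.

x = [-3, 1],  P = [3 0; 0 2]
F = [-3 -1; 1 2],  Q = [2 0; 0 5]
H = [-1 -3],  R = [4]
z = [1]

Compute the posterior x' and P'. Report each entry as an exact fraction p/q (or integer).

x' = [856/101, -311/101]
P' = [3067/101 -1033/101; -1033/101 391/101]

x̄ = F·x = [8, -1]
P̄ = F·P·Fᵀ + Q = [31 -13; -13 16]
y = z − H·x̄ = [6]
S = H·P̄·Hᵀ + R = [101]
K = P̄·Hᵀ·S⁻¹ = [8/101; -35/101]
x' = x̄ + K·y = [856/101, -311/101]
P' = (I − K·H)·P̄ = [3067/101 -1033/101; -1033/101 391/101]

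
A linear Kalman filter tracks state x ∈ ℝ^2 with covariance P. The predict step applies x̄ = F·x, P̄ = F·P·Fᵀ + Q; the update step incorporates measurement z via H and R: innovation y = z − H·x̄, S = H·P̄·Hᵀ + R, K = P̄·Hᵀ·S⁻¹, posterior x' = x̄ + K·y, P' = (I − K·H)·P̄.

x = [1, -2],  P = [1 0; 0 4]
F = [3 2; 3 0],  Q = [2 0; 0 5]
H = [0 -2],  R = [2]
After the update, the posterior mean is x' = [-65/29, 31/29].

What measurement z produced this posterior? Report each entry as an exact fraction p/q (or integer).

z = [-2]

x̄ = F·x = [-1, 3]
P̄ = F·P·Fᵀ + Q = [27 9; 9 14]
S = H·P̄·Hᵀ + R = [58]
K = P̄·Hᵀ·S⁻¹ = [-9/29; -14/29]
x' − x̄ = [-36/29, -56/29] = K·y
y = (KᵀK)⁻¹·Kᵀ·(x' − x̄) = [4]
z = y + H·x̄ = [4] + [-6] = [-2]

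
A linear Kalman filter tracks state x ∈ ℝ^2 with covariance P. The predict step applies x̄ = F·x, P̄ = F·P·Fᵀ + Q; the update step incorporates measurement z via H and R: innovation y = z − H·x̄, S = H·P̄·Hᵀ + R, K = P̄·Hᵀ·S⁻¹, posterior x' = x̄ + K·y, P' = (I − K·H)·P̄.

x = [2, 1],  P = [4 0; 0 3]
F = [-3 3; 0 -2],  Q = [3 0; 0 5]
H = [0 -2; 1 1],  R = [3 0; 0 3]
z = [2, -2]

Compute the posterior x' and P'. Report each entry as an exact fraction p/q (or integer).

x' = [-673/591, -1235/1182]
P' = [698/197 -142/197; -142/197 283/394]

x̄ = F·x = [-3, -2]
P̄ = F·P·Fᵀ + Q = [66 -18; -18 17]
y = z − H·x̄ = [-2, 3]
S = H·P̄·Hᵀ + R = [71 2; 2 50]
K = P̄·Hᵀ·S⁻¹ = [284/591 556/591; -283/591 -1/1182]
x' = x̄ + K·y = [-673/591, -1235/1182]
P' = (I − K·H)·P̄ = [698/197 -142/197; -142/197 283/394]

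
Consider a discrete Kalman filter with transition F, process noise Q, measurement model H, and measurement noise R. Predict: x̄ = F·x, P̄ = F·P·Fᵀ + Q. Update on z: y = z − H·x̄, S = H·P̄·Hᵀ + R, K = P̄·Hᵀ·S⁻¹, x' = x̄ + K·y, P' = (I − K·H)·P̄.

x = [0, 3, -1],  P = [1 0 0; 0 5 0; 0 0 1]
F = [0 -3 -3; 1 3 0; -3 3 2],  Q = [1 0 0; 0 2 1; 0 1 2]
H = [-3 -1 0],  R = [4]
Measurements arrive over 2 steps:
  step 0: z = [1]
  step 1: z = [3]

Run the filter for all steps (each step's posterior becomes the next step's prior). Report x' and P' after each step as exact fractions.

step 0: x̄ = F·x = [-6, 9, 7]
step 0: P̄ = F·P·Fᵀ + Q = [55 -45 -51; -45 48 43; -51 43 60]
step 0: y = z − H·x̄ = [-8]
step 0: S = H·P̄·Hᵀ + R = [277]
step 0: K = P̄·Hᵀ·S⁻¹ = [-120/277; 87/277; 110/277]
step 0: x' = x̄ + K·y = [-702/277, 1797/277, 1059/277]
step 0: P' = (I − K·H)·P̄ = [835/277 -2025/277 -927/277; -2025/277 5727/277 2341/277; -927/277 2341/277 4520/277]
step 1: x̄ = F·x = [-8568/277, 4689/277, 9615/277]
step 1: P̄ = F·P·Fᵀ + Q = [134638/277 -63756/277 -140346/277; -63756/277 40782/277 73657/277; -140346/277 73657/277 153358/277]
step 1: y = z − H·x̄ = [-20184/277]
step 1: S = H·P̄·Hᵀ + R = [871096/277]
step 1: K = P̄·Hᵀ·S⁻¹ = [-170079/435548; 75243/435548; 347381/871096]
step 1: x' = x̄ + K·y = [-269766/108887, 472545/108887, 615546/108887]
step 1: P' = (I − K·H)·P̄ = [1421623/217774 -3924711/217774 -7383417/435548; -3924711/217774 11623647/217774 21455489/435548; -7383417/435548 21455489/435548 46628091/871096]

step 0: x' = [-702/277, 1797/277, 1059/277], P' = [835/277 -2025/277 -927/277; -2025/277 5727/277 2341/277; -927/277 2341/277 4520/277]
step 1: x' = [-269766/108887, 472545/108887, 615546/108887], P' = [1421623/217774 -3924711/217774 -7383417/435548; -3924711/217774 11623647/217774 21455489/435548; -7383417/435548 21455489/435548 46628091/871096]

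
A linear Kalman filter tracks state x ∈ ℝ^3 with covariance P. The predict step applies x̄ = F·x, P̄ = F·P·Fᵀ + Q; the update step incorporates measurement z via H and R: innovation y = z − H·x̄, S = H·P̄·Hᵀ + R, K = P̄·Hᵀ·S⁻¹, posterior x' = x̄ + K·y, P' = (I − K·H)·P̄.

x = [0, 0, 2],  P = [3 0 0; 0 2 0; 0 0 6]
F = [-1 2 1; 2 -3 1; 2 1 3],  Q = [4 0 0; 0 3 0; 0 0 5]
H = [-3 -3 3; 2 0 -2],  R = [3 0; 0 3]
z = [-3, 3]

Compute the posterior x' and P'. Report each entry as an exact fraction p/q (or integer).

x' = [29151/13976, -6419/13976, 8937/13976]
P' = [225959/13976 -5235/13976 223001/13976; -5235/13976 14703/13976 4971/13976; 223001/13976 4971/13976 230327/13976]

x̄ = F·x = [2, 2, 6]
P̄ = F·P·Fᵀ + Q = [21 -12 16; -12 39 24; 16 24 73]
y = z − H·x̄ = [-9, 11]
S = H·P̄·Hᵀ + R = [264 -156; -156 251]
K = P̄·Hᵀ·S⁻¹ = [2277/13976 493/3494; -4497/13976 -1701/3494; 2355/13976 -1221/3494]
x' = x̄ + K·y = [29151/13976, -6419/13976, 8937/13976]
P' = (I − K·H)·P̄ = [225959/13976 -5235/13976 223001/13976; -5235/13976 14703/13976 4971/13976; 223001/13976 4971/13976 230327/13976]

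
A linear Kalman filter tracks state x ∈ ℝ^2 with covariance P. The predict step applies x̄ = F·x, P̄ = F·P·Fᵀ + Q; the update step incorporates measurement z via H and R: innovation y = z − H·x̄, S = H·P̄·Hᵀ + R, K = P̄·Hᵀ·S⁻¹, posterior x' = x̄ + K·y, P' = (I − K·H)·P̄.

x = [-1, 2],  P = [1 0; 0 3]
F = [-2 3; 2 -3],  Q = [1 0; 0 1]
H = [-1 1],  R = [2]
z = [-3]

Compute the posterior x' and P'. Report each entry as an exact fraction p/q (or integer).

x̄ = F·x = [8, -8]
P̄ = F·P·Fᵀ + Q = [32 -31; -31 32]
y = z − H·x̄ = [13]
S = H·P̄·Hᵀ + R = [128]
K = P̄·Hᵀ·S⁻¹ = [-63/128; 63/128]
x' = x̄ + K·y = [205/128, -205/128]
P' = (I − K·H)·P̄ = [127/128 1/128; 1/128 127/128]

x' = [205/128, -205/128]
P' = [127/128 1/128; 1/128 127/128]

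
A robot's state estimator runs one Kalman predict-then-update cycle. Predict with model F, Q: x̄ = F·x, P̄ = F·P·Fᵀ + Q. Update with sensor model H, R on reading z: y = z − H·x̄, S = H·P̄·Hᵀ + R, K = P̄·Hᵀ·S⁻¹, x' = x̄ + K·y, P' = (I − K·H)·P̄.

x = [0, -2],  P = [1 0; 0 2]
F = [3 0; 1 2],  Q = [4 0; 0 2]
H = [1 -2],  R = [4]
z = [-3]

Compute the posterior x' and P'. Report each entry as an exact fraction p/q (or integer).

x̄ = F·x = [0, -4]
P̄ = F·P·Fᵀ + Q = [13 3; 3 11]
y = z − H·x̄ = [-11]
S = H·P̄·Hᵀ + R = [49]
K = P̄·Hᵀ·S⁻¹ = [1/7; -19/49]
x' = x̄ + K·y = [-11/7, 13/49]
P' = (I − K·H)·P̄ = [12 40/7; 40/7 178/49]

x' = [-11/7, 13/49]
P' = [12 40/7; 40/7 178/49]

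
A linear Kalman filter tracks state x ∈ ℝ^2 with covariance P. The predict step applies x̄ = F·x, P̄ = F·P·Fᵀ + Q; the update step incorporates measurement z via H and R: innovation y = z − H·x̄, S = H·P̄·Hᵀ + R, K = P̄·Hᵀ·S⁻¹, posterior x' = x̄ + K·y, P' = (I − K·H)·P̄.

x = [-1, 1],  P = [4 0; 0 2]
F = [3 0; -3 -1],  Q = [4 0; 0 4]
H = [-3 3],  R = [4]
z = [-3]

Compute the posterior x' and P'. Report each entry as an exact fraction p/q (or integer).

x̄ = F·x = [-3, 2]
P̄ = F·P·Fᵀ + Q = [40 -36; -36 42]
y = z − H·x̄ = [-18]
S = H·P̄·Hᵀ + R = [1390]
K = P̄·Hᵀ·S⁻¹ = [-114/695; 117/695]
x' = x̄ + K·y = [-33/695, -716/695]
P' = (I − K·H)·P̄ = [1808/695 1656/695; 1656/695 1812/695]

x' = [-33/695, -716/695]
P' = [1808/695 1656/695; 1656/695 1812/695]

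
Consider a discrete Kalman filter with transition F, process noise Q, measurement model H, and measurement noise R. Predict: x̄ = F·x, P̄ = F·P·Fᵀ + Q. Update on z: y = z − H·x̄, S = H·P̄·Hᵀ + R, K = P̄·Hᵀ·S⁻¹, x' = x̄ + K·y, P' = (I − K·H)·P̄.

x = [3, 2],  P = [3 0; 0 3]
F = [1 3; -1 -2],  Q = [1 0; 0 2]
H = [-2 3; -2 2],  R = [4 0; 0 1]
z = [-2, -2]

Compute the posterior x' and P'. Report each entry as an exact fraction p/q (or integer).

x̄ = F·x = [9, -7]
P̄ = F·P·Fᵀ + Q = [31 -21; -21 17]
y = z − H·x̄ = [37, 30]
S = H·P̄·Hᵀ + R = [533 436; 436 361]
K = P̄·Hᵀ·S⁻¹ = [219/2317 -932/2317; 437/2317 -40/2317]
x' = x̄ + K·y = [996/2317, -1250/2317]
P' = (I − K·H)·P̄ = [2274/2317 1808/2317; 1808/2317 1788/2317]

x' = [996/2317, -1250/2317]
P' = [2274/2317 1808/2317; 1808/2317 1788/2317]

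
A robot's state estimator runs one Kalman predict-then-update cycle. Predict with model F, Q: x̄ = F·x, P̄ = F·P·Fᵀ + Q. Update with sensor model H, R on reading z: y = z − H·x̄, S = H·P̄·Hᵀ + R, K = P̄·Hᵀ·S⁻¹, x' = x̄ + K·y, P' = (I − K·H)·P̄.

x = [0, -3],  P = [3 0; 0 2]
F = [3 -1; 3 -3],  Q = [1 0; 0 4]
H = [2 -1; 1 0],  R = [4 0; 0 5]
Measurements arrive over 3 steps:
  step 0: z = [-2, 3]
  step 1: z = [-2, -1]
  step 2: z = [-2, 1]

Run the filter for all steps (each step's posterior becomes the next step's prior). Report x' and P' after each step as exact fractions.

step 0: x̄ = F·x = [3, 9]
step 0: P̄ = F·P·Fᵀ + Q = [30 33; 33 49]
step 0: y = z − H·x̄ = [1, 0]
step 0: S = H·P̄·Hᵀ + R = [41 27; 27 35]
step 0: K = P̄·Hᵀ·S⁻¹ = [135/706 501/706; -148/353 447/353]
step 0: x' = x̄ + K·y = [2253/706, 3029/353]
step 0: P' = (I − K·H)·P̄ = [2505/706 2235/353; 2235/353 5062/353]
step 1: x̄ = F·x = [701/706, -11415/706]
step 1: P̄ = F·P·Fᵀ + Q = [6555/706 -723/706; -723/706 36025/706]
step 1: y = z − H·x̄ = [-14229/706, -1407/706]
step 1: S = H·P̄·Hᵀ + R = [67961/706 13833/706; 13833/706 10085/706]
step 1: K = P̄·Hᵀ·S⁻¹ = [69165/699766 359961/699766; -260548/349883 332295/349883]
step 1: x' = x̄ + K·y = [-1416541/699766, -1068153/349883]
step 1: P' = (I − K·H)·P̄ = [1799805/699766 1661475/349883; 1661475/349883 4365142/349883]
step 2: x̄ = F·x = [-2113317/699766, 2159295/699766]
step 2: P̄ = F·P·Fᵀ + Q = [5690595/699766 2513697/699766; 2513697/699766 37756765/699766]
step 2: y = z − H·x̄ = [4986397/699766, 2813083/699766]
step 2: S = H·P̄·Hᵀ + R = [53263421/699766 8867493/699766; 8867493/699766 9189425/699766]
step 2: K = P̄·Hᵀ·S⁻¹ = [44337465/587093086 320775981/587093086; -230830228/293546543 303040995/293546543]
step 2: x' = x̄ + K·y = [-167570499/587093086, 479191469/293546543]
step 2: P' = (I − K·H)·P̄ = [1603879905/587093086 1515204975/293546543; 1515204975/293546543 3953730862/293546543]

step 0: x' = [2253/706, 3029/353], P' = [2505/706 2235/353; 2235/353 5062/353]
step 1: x' = [-1416541/699766, -1068153/349883], P' = [1799805/699766 1661475/349883; 1661475/349883 4365142/349883]
step 2: x' = [-167570499/587093086, 479191469/293546543], P' = [1603879905/587093086 1515204975/293546543; 1515204975/293546543 3953730862/293546543]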